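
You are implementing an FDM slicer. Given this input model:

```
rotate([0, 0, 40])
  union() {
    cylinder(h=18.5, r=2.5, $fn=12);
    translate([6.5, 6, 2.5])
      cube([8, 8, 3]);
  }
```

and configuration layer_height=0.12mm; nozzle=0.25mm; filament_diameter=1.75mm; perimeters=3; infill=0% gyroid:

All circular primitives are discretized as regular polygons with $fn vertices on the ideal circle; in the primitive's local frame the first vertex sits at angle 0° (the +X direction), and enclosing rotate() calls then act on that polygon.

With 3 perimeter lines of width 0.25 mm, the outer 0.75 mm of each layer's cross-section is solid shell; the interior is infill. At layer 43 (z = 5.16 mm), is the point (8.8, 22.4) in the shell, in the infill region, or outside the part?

At z = 5.16 mm: the cylinder: section is a regular 12-gon, circumradius r=2.5; the cube at (6.5, 6) is present — its section is the full 8×8 rectangle; Combining (union): the 2 present regions are separate (no shared area or edge), so areas and boundary lengths simply add and each stays a separate island — 2 connected regions; (whole slice rotated 40° about Z — lengths, areas and connectivity unchanged). Overall, the cross-section has 2 separate islands. Undo the 40° rotation: the query point maps to (21.140, 11.503) in the un-rotated model frame. The nearest boundary edge runs (14.50, 14.00)→(14.50, 6.00); distance from the point to it = 6.64 mm. The point is not inside any of the regions above, so it lies outside the cross-section (6.64 mm from the nearest boundary).

outside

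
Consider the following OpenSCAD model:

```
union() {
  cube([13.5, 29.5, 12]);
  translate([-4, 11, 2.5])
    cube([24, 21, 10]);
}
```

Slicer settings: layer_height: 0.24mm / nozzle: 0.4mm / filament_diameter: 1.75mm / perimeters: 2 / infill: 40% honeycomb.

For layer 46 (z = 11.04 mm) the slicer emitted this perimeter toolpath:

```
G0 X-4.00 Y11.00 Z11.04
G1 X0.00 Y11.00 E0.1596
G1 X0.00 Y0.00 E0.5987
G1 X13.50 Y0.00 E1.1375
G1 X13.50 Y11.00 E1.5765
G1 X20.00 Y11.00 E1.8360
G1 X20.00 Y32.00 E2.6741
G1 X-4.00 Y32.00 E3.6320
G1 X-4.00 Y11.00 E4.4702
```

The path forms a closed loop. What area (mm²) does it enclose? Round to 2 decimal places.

Apply the shoelace formula to the sequence of (X, Y) vertices; enclosed area = 652.50 mm².

652.50 mm²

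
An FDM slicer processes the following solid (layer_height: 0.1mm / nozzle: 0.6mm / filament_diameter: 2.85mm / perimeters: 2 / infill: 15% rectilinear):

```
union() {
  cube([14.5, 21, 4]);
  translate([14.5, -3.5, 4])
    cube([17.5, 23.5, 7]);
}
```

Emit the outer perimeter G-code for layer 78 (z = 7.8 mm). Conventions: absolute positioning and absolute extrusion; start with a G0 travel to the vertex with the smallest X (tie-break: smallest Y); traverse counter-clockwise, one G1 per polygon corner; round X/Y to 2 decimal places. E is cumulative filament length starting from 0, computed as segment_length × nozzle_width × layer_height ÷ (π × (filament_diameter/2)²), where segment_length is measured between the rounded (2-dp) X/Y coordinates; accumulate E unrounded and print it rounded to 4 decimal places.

G0 X14.50 Y-3.50 Z7.80
G1 X32.00 Y-3.50 E0.1646
G1 X32.00 Y20.00 E0.3856
G1 X14.50 Y20.00 E0.5502
G1 X14.50 Y-3.50 E0.7712

At z = 7.8 mm: the cube is absent (z outside [0, 4]); the cube at (14.5, -3.5) (footprint 17.5×23.5) is included at this height; Taking the union: only the 17.5×23.5 cube at (14.5, -3.5) is present, so the union is just that shape — 1 connected region. The outline is a single polygon with 4 vertices. Extrusion per mm of travel: 0.6 × 0.1 / (π × 1.425²) = 0.009405. Accumulating E over each segment gives final E = 0.7712.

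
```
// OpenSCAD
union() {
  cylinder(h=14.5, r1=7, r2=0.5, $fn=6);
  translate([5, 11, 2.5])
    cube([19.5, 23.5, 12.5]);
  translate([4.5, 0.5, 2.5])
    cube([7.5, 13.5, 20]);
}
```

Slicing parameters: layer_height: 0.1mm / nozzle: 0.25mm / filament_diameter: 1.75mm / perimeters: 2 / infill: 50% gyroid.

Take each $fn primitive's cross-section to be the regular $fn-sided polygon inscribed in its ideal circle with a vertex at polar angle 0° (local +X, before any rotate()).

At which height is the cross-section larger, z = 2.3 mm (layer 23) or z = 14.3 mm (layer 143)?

layer 143 (z = 14.3 mm)

Layer 23 (z = 2.3): the cone contributes a regular 6-gon of circumradius 5.969 (interpolated between r1=7 and r2=0.5 at t=0.159) (area = (6/2)·5.969²·sin(360°/6) = 92.57 mm²); the cube at (5, 11) does not reach this height (z outside [2.5, 15]); the cube at (4.5, 0.5) is not intersected at this z (z outside [2.5, 22.5]); Combining (union): only the cone is present, so the union is just that shape — area = 92.57 mm². So its area = 92.57 mm². Layer 143 (z = 14.3): the cone (r1=7→r2=0.5) has section circumradius 0.590 here — a regular 6-gon (area = (6/2)·0.590²·sin(360°/6) = 0.90 mm²); the cube at (5, 11) (footprint 19.5×23.5) is included at this height (area 458.25 mm²); the cube at (4.5, 0.5) (footprint 7.5×13.5) is included at this height (area 101.25 mm²); Combining (union): the regions partially overlap — summed areas 560.40 mm² minus the doubly-counted overlap 21.00 mm² gives 539.40 mm² — area = 539.40 mm². So its area = 539.40 mm². Layer 143 is larger (539.40 vs 92.57 mm²).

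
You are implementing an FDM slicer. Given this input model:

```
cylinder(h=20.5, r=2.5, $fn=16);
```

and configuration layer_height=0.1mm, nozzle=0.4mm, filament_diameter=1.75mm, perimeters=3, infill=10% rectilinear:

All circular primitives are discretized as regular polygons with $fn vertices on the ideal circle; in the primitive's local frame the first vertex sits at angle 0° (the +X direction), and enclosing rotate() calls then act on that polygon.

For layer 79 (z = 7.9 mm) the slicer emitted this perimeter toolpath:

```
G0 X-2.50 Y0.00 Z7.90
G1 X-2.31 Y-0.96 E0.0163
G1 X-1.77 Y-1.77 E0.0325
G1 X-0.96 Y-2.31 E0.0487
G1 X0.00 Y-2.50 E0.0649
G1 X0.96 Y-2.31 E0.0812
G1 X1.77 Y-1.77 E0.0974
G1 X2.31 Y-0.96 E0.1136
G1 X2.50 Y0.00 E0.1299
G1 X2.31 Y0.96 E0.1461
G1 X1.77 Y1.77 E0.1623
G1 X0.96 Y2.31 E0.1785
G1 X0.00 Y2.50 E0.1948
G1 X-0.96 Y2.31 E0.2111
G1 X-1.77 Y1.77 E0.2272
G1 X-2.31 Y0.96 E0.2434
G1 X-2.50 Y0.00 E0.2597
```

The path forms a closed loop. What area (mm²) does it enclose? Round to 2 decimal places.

19.16 mm²

Apply the shoelace formula to the sequence of (X, Y) vertices; enclosed area = 19.16 mm².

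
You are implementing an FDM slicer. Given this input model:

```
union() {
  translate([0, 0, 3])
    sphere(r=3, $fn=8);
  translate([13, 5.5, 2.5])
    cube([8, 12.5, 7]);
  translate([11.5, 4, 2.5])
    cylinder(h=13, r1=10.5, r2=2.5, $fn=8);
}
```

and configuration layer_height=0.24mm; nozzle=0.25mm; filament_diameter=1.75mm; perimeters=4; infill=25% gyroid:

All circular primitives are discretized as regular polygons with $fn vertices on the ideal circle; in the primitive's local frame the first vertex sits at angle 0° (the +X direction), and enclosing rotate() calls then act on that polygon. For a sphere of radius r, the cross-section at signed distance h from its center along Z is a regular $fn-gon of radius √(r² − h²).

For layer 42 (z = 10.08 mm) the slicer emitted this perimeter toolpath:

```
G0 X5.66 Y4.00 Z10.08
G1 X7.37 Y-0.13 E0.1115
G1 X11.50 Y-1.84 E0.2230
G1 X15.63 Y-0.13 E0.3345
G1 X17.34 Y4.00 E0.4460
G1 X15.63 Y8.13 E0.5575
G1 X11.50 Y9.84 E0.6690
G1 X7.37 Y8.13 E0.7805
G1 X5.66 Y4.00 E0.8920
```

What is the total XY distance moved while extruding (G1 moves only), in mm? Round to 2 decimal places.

35.76 mm

Sum the Euclidean lengths of each G1 segment: total = 35.76 mm.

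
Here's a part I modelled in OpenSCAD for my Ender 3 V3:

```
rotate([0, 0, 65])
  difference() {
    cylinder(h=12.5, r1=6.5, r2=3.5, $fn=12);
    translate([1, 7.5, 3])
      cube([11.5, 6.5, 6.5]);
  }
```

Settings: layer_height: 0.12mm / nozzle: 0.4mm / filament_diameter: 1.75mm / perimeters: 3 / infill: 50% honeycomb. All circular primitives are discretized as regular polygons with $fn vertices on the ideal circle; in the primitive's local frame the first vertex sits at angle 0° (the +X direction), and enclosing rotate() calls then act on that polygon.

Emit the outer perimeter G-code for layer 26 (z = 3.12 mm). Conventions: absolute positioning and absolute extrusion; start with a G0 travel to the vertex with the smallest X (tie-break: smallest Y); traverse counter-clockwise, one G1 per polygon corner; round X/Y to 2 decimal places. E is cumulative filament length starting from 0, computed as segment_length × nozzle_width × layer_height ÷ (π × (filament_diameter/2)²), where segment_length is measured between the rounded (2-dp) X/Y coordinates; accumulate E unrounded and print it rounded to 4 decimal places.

G0 X-5.73 Y-0.50 Z3.12
G1 X-4.71 Y-3.30 E0.0595
G1 X-2.43 Y-5.21 E0.1188
G1 X0.50 Y-5.73 E0.1782
G1 X3.30 Y-4.71 E0.2377
G1 X5.21 Y-2.43 E0.2970
G1 X5.73 Y0.50 E0.3564
G1 X4.71 Y3.30 E0.4159
G1 X2.43 Y5.21 E0.4752
G1 X-0.50 Y5.73 E0.5346
G1 X-3.30 Y4.71 E0.5941
G1 X-5.21 Y2.43 E0.6535
G1 X-5.73 Y-0.50 E0.7128

At z = 3.12 mm: the cone contributes a regular 12-gon of circumradius 5.751 (interpolated between r1=6.5 and r2=3.5 at t=0.250); the cube at (1, 7.5) is present — its section is the full 11.5×6.5 rectangle; Subtracting the remaining from the first: starting from the cone, the 11.5×6.5 cube at (1, 7.5) misses the remaining region (no effect) — 1 connected region; (rotated 65° about Z; rotation is an isometry so areas/perimeters/island counts are preserved). The outline is a single polygon with 12 vertices. Extrusion per mm of travel: 0.4 × 0.12 / (π × 0.875²) = 0.019956. Accumulating E over each segment gives final E = 0.7128.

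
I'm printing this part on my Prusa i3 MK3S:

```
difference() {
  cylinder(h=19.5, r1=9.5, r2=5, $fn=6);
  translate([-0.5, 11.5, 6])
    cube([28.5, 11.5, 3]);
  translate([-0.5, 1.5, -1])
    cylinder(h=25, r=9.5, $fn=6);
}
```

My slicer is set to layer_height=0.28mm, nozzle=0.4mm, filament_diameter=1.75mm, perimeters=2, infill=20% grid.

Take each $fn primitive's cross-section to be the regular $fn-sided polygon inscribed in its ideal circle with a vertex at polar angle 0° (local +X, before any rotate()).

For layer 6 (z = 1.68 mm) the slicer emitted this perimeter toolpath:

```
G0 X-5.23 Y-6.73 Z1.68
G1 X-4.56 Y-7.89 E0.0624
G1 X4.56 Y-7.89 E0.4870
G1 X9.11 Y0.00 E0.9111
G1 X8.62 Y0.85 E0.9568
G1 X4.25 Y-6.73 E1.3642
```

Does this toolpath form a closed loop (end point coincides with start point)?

no

Start point (G0): (-5.23, -6.73). End point (last G1): the path does not return to the start — open.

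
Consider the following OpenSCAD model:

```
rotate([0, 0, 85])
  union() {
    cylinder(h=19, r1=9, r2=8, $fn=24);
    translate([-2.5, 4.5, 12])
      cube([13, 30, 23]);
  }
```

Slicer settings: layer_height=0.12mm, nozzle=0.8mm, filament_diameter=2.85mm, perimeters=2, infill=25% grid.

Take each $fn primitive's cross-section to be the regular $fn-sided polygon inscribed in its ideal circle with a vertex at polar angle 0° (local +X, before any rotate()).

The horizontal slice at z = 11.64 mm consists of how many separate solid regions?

At z = 11.64 mm: the cone (r1=9→r2=8) has section circumradius 8.387 here — a regular 24-gon; the cube at (-2.5, 4.5) is absent (z outside [12, 35]); Merging all regions: only the cone is present, so the union is just that shape — 1 connected region; (rotated 85° about Z; rotation is an isometry so areas/perimeters/island counts are preserved). The result has 1 disconnected region.

1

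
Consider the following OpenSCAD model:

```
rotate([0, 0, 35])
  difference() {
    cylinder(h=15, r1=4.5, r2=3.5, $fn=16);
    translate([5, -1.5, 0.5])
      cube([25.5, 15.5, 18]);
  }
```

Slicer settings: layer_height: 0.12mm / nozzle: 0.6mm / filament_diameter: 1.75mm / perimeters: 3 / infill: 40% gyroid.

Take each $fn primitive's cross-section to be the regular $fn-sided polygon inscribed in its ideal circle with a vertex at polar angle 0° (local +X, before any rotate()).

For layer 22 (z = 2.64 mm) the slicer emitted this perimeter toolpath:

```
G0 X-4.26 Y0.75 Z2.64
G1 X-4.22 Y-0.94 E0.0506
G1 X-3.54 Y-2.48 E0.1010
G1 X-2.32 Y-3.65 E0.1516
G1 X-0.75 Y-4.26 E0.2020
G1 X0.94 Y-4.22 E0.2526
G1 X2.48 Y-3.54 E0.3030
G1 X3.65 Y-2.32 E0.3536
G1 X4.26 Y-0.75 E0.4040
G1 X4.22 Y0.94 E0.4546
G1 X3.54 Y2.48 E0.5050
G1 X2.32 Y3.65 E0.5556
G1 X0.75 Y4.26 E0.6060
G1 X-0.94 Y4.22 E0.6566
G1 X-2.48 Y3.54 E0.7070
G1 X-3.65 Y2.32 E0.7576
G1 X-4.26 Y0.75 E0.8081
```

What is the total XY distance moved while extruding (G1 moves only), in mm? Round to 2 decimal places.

26.99 mm

Sum the Euclidean lengths of each G1 segment: total = 26.99 mm.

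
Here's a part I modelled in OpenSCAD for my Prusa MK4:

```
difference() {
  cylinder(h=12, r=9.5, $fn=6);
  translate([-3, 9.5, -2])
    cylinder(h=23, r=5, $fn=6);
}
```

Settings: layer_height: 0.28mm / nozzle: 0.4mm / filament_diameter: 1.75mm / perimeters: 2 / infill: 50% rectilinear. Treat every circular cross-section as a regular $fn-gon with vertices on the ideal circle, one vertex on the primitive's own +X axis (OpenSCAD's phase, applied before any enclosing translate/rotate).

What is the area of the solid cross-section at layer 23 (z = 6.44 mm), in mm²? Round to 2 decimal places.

At z = 6.44 mm: the r=9.5 cylinder gives a regular 6-gon of circumradius 9.5 (constant along its height) (area = (6/2)·9.500²·sin(360°/6) = 234.48 mm²); the r=5 cylinder at (-3, 9.5) gives a regular 6-gon of circumradius 5 (constant along its height) (area = (6/2)·5.000²·sin(360°/6) = 64.95 mm²); Subtracting the remaining from the first: starting from the r=9.5 cylinder (234.48 mm²), the r=5 cylinder at (-3, 9.5) partially overlaps it — only the 17.94 mm² overlap (of its 64.95 mm²) is removed, clipping the outline — area = 216.53 mm². Overall, the cross-section is a single solid region. Net area = 216.53 mm².

216.53 mm²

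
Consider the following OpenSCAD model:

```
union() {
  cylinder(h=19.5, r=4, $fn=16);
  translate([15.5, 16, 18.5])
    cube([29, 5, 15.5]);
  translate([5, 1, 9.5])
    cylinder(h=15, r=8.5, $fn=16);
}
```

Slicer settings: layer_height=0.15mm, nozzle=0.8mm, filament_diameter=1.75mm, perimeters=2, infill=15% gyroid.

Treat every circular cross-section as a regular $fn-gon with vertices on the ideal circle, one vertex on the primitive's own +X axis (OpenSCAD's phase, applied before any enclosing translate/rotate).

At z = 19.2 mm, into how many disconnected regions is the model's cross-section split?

At z = 19.2 mm: the r=4 cylinder gives a regular 16-gon of circumradius 4 (constant along its height); the cube at (15.5, 16) is present — its section is the full 29×5 rectangle; the cylinder at (5, 1): section is a regular 16-gon, circumradius r=8.5; Combining (union): the regions partially overlap (shared area 46.49 mm²), so overlapping operands fuse into one piece — 2 connected regions. The result has 2 disconnected regions.

2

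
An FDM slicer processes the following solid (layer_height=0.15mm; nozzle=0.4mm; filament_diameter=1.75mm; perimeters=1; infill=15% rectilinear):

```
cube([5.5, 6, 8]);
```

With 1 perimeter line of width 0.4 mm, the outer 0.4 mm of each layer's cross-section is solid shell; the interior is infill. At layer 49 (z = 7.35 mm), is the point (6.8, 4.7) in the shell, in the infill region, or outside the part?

outside

At z = 7.35 mm: the cube is present — its section is the full 5.5×6 rectangle. Overall, the cross-section is a single solid region. The nearest boundary edge runs (5.50, 0.00)→(5.50, 6.00); distance from the point to it = 1.30 mm. The point is not inside any of the regions above, so it lies outside the cross-section (1.30 mm from the nearest boundary).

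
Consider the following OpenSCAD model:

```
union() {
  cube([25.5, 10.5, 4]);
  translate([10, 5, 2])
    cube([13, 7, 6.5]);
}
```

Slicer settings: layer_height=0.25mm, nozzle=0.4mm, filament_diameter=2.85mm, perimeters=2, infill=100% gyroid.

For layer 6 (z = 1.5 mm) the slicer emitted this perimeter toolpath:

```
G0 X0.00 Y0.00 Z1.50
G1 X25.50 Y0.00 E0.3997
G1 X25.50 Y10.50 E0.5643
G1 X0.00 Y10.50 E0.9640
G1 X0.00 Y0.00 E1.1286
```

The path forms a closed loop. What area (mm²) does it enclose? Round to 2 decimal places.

267.75 mm²

Apply the shoelace formula to the sequence of (X, Y) vertices; enclosed area = 267.75 mm².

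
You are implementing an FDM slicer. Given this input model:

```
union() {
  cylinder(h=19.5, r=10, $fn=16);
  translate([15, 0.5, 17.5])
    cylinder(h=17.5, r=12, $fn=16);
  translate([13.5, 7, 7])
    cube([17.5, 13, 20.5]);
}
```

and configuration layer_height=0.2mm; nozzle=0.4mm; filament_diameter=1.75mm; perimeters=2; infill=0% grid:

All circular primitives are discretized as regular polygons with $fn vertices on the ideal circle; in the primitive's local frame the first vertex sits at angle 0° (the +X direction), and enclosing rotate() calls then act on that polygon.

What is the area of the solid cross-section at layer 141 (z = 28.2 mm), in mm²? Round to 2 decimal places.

440.85 mm²

At z = 28.2 mm: the cylinder is absent (z outside [0, 19.5]); the cylinder at (15, 0.5): section is a regular 16-gon, circumradius r=12 (area = (16/2)·12.000²·sin(360°/16) = 440.85 mm²); the cube at (13.5, 7) is not intersected at this z (z outside [7, 27.5]); Merging all regions: only the r=12 cylinder at (15, 0.5) is present, so the union is just that shape — area = 440.85 mm². Overall, the cross-section is a single solid region. Net area = 440.85 mm².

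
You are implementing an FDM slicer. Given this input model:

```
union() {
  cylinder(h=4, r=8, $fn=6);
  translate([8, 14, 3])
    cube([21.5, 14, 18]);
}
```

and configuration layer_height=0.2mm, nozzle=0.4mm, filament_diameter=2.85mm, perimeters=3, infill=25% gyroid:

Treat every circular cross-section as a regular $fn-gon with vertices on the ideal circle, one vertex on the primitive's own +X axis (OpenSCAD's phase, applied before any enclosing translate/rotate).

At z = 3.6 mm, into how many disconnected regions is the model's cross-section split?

At z = 3.6 mm: the r=8 cylinder contributes a regular 6-gon of circumradius 8; the cube at (8, 14) is present — its section is the full 21.5×14 rectangle; Taking the union: the 2 present regions are separate (no shared area or edge), so areas and boundary lengths simply add and each stays a separate island — 2 connected regions. The result has 2 disconnected regions.

2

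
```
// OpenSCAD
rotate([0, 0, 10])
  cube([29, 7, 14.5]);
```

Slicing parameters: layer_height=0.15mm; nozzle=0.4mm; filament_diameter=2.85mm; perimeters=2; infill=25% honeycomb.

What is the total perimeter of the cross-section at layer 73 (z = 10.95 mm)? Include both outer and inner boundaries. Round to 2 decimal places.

72.00 mm

At z = 10.95 mm: the 29×7 cube contributes its full rectangle (perimeter 72.00 mm); (whole slice rotated 10° about Z — lengths, areas and connectivity unchanged). Overall, the cross-section is a single solid region. Total boundary length (outer) = 72.00 mm.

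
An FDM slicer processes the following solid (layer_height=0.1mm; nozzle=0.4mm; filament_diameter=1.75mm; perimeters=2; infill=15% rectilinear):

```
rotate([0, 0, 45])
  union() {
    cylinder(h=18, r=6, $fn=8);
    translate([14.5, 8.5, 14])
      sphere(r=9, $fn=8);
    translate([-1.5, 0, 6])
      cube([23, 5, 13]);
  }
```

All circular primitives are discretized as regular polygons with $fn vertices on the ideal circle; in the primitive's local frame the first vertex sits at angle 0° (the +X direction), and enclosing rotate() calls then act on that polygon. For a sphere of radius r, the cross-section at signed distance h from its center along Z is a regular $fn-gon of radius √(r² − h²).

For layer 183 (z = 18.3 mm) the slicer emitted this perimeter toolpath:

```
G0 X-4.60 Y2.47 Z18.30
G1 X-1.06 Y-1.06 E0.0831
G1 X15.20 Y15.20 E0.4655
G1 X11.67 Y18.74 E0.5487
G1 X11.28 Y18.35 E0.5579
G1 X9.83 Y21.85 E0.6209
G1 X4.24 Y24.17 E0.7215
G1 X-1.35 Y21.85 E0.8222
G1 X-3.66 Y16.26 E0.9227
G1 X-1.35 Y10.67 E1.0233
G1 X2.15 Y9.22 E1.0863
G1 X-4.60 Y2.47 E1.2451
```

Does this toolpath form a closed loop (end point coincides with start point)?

Start point (G0): (-4.60, 2.47). End point (last G1): the path returns to the start — closed.

yes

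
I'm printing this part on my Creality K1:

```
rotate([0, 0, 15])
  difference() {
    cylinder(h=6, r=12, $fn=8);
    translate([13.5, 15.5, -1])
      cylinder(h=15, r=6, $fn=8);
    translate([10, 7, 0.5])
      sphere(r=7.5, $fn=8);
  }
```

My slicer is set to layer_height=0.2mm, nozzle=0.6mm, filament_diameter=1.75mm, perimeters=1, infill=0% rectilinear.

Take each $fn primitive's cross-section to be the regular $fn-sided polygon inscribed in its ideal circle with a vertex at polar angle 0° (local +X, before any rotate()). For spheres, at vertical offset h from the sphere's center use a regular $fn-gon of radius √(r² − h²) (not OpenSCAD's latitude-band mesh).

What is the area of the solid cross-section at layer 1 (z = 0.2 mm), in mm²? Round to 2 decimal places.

At z = 0.2 mm: the r=12 cylinder gives a regular 8-gon of circumradius 12 (constant along its height) (area = (8/2)·12.000²·sin(360°/8) = 407.29 mm²); the r=6 cylinder at (13.5, 15.5) contributes a regular 8-gon of circumradius 6 (area = (8/2)·6.000²·sin(360°/8) = 101.82 mm²); the sphere at (10, 7): section is a regular 8-gon, circumradius = √(r²−h²) = √(7.5²−0.3²) = 7.494 (area = (8/2)·7.494²·sin(360°/8) = 158.84 mm²); Subtracting the remaining from the first: starting from the r=12 cylinder (407.29 mm²), the r=6 cylinder at (13.5, 15.5) misses the remaining region (no effect); the r=7.5 sphere at (10, 7) partially overlaps it — only the 57.71 mm² overlap (of its 158.84 mm²) is removed, clipping the outline — area = 349.58 mm²; (rotated 15° about Z; rotation is an isometry so areas/perimeters/island counts are preserved). Overall, the cross-section is a single solid region. Net area = 349.58 mm².

349.58 mm²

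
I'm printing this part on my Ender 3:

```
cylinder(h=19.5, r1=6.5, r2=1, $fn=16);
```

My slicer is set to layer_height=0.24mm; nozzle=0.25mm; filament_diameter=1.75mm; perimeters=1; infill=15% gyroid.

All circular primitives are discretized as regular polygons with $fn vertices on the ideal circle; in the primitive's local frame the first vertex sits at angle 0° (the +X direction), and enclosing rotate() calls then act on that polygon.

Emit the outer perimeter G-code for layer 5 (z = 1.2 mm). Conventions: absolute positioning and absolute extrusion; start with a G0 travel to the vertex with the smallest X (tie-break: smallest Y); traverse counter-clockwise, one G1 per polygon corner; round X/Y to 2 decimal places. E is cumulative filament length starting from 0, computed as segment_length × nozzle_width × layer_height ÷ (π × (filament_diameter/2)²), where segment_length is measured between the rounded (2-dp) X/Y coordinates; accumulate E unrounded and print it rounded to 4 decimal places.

G0 X-6.16 Y0.00 Z1.20
G1 X-5.69 Y-2.36 E0.0600
G1 X-4.36 Y-4.36 E0.1199
G1 X-2.36 Y-5.69 E0.1799
G1 X0.00 Y-6.16 E0.2399
G1 X2.36 Y-5.69 E0.2999
G1 X4.36 Y-4.36 E0.3598
G1 X5.69 Y-2.36 E0.4197
G1 X6.16 Y0.00 E0.4798
G1 X5.69 Y2.36 E0.5398
G1 X4.36 Y4.36 E0.5997
G1 X2.36 Y5.69 E0.6596
G1 X0.00 Y6.16 E0.7196
G1 X-2.36 Y5.69 E0.7797
G1 X-4.36 Y4.36 E0.8396
G1 X-5.69 Y2.36 E0.8995
G1 X-6.16 Y0.00 E0.9595

At z = 1.2 mm: the cone contributes a regular 16-gon of circumradius 6.162 (interpolated between r1=6.5 and r2=1 at t=0.062). The outline is a single polygon with 16 vertices. Extrusion per mm of travel: 0.25 × 0.24 / (π × 0.875²) = 0.024945. Accumulating E over each segment gives final E = 0.9595.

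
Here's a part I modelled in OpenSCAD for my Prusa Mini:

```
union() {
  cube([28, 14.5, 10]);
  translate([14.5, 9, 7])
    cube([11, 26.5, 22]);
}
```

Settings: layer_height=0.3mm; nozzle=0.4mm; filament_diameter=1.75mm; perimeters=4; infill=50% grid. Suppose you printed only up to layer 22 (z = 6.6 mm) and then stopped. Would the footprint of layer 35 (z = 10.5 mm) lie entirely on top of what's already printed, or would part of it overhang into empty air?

part overhangs

Compare the two slices. At z = 6.6: the cube (footprint 28×14.5) is included at this height (area 406.00 mm²); the cube at (14.5, 9) is not intersected at this z (z outside [7, 29]); Combining (union): only the 28×14.5 cube is present, so the union is just that shape — area = 406.00 mm². At z = 10.5: the cube is not intersected at this z (z outside [0, 10]); the 11×26.5 cube at (14.5, 9) contributes its full rectangle (area 291.50 mm²); Taking the union: only the 11×26.5 cube at (14.5, 9) is present, so the union is just that shape — area = 291.50 mm². Checking containment: at z = 10.5 the cross-section extends beyond the z = 6.6 cross-section by about 231.00 mm².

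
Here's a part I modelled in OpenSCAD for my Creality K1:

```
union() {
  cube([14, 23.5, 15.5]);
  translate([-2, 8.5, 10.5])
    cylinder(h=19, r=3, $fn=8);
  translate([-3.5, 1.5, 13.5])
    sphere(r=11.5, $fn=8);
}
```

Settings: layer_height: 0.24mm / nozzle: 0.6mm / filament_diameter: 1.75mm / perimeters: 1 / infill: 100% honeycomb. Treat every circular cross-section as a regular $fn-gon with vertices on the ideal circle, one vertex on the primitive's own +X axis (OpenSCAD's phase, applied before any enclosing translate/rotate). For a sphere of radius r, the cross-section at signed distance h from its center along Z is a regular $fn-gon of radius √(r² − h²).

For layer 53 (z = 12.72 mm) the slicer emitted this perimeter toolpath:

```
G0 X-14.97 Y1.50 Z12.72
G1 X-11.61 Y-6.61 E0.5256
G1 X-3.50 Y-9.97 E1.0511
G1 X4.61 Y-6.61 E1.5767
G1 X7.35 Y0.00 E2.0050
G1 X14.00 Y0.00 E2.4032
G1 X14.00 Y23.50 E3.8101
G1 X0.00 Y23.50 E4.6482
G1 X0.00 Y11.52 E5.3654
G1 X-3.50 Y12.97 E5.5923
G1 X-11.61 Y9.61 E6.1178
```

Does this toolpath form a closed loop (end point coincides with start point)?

no

Start point (G0): (-14.97, 1.50). End point (last G1): the path does not return to the start — open.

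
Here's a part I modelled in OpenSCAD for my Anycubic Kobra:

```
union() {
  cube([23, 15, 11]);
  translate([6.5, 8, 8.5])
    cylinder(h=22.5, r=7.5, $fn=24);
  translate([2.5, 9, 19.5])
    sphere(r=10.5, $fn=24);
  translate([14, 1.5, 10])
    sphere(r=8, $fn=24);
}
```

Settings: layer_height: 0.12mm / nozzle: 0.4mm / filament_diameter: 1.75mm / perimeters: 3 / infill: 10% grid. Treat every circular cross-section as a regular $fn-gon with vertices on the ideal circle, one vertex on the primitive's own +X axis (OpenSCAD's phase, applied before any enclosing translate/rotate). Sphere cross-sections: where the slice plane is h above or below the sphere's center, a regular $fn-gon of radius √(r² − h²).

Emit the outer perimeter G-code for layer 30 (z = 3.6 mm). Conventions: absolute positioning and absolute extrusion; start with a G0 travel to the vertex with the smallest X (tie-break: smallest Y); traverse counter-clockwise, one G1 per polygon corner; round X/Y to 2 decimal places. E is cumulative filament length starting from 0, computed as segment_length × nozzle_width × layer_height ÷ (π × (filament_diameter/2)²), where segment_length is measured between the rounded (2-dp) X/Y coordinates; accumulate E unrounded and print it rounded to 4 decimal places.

At z = 3.6 mm: the cube is present — its section is the full 23×15 rectangle; the cylinder at (6.5, 8) is absent (z outside [8.5, 31]); the sphere at (2.5, 9) does not reach this height (|z−center|=15.900 > r=10.5); the sphere at (14, 1.5): section is a regular 24-gon, circumradius = √(r²−h²) = √(8²−6.4²) = 4.800; Taking the union: the regions partially overlap (shared area 49.86 mm²), so overlapping operands fuse into one piece — 1 connected region. The outline is a single polygon with 15 vertices. Extrusion per mm of travel: 0.4 × 0.12 / (π × 0.875²) = 0.019956. Accumulating E over each segment gives final E = 1.5748.

G0 X0.00 Y0.00 Z3.60
G1 X9.47 Y0.00 E0.1890
G1 X9.84 Y-0.90 E0.2084
G1 X10.61 Y-1.89 E0.2334
G1 X11.60 Y-2.66 E0.2585
G1 X12.76 Y-3.14 E0.2835
G1 X14.00 Y-3.30 E0.3085
G1 X15.24 Y-3.14 E0.3334
G1 X16.40 Y-2.66 E0.3585
G1 X17.39 Y-1.89 E0.3835
G1 X18.16 Y-0.90 E0.4085
G1 X18.53 Y0.00 E0.4279
G1 X23.00 Y0.00 E0.5171
G1 X23.00 Y15.00 E0.8165
G1 X0.00 Y15.00 E1.2755
G1 X0.00 Y0.00 E1.5748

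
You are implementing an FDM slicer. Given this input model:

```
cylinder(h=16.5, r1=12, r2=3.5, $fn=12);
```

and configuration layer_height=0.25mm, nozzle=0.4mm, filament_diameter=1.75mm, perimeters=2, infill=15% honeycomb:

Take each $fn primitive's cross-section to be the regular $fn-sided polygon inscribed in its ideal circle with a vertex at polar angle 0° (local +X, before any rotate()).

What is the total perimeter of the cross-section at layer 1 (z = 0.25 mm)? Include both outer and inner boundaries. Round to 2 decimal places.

73.74 mm

At z = 0.25 mm: the cone: at t=0.015 of its height the radius interpolates to r₁+(r₂−r₁)t = 11.871, giving a regular 12-gon of that circumradius (perimeter = 2·12·11.871·sin(180°/12) = 73.74 mm). Overall, the cross-section is a single solid region. Total boundary length (outer) = 73.74 mm.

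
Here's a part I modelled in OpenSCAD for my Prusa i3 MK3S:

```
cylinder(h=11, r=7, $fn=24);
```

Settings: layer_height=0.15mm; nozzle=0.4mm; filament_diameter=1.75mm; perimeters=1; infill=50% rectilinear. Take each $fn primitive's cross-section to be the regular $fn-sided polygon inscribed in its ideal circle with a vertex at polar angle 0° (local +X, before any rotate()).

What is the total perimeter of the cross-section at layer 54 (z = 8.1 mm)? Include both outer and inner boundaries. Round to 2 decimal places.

43.86 mm

At z = 8.1 mm: the r=7 cylinder gives a regular 24-gon of circumradius 7 (constant along its height) (perimeter = 2·24·7.000·sin(180°/24) = 43.86 mm). Overall, the cross-section is a single solid region. Total boundary length (outer) = 43.86 mm.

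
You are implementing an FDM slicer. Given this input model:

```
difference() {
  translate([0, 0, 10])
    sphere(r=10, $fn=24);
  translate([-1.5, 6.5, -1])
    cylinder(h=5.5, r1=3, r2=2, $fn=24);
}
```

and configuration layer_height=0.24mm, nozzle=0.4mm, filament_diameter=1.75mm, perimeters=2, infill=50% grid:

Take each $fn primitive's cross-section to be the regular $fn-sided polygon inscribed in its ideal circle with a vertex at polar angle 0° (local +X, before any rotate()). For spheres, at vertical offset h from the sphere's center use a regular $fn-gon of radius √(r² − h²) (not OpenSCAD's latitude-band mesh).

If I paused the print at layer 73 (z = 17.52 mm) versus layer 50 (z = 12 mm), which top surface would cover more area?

Layer 73 (z = 17.52): the r=10 sphere contributes a regular 24-gon of circumradius √(10²−7.52²) = 6.592 (area = (24/2)·6.592²·sin(360°/24) = 134.95 mm²); the cone at (-1.5, 6.5) does not reach this height (z outside [-1, 4.5]); Taking the first minus the rest: none of the subtracted shapes is present at this height, so the r=10 sphere is unchanged — area = 134.95 mm². So its area = 134.95 mm². Layer 50 (z = 12): the sphere: section is a regular 24-gon, circumradius = √(r²−h²) = √(10²−2²) = 9.798 (area = (24/2)·9.798²·sin(360°/24) = 298.16 mm²); the cone at (-1.5, 6.5) is not intersected at this z (z outside [-1, 4.5]); Subtracting the remaining from the first: none of the subtracted shapes is present at this height, so the r=10 sphere is unchanged — area = 298.16 mm². So its area = 298.16 mm². Layer 50 is larger (298.16 vs 134.95 mm²).

layer 50 (z = 12 mm)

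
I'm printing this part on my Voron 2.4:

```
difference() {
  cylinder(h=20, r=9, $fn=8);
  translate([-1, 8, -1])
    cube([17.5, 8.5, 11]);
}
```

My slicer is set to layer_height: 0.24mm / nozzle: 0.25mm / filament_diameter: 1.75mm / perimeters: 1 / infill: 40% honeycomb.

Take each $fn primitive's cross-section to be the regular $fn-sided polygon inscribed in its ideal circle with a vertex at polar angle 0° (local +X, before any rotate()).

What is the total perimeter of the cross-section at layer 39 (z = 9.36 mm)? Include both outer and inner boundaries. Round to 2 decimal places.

At z = 9.36 mm: the r=9 cylinder contributes a regular 8-gon of circumradius 9 (perimeter = 2·8·9.000·sin(180°/8) = 55.11 mm); the cube at (-1, 8) (footprint 17.5×8.5) is included at this height (perimeter 52.00 mm); Taking the first minus the rest: starting from the r=9 cylinder, the 17.5×8.5 cube at (-1, 8) partially overlaps it — only the 2.00 mm² overlap (of its 148.75 mm²) is removed, clipping the outline — boundary = 55.41 mm. Overall, the cross-section is a single solid region. Total boundary length (outer) = 55.41 mm.

55.41 mm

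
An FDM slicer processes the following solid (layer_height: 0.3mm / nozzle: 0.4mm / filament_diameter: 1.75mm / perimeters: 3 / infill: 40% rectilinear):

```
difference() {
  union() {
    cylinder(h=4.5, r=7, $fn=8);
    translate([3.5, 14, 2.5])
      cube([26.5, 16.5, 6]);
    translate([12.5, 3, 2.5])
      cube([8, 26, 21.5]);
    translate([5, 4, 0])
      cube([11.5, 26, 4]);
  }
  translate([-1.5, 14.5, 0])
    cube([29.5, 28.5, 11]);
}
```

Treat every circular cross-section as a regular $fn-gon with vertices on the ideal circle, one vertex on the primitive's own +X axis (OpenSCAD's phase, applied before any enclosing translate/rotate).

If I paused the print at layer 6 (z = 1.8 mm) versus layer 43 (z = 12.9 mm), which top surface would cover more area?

layer 6 (z = 1.8 mm)

Layer 6 (z = 1.8): the r=7 cylinder gives a regular 8-gon of circumradius 7 (constant along its height) (area = (8/2)·7.000²·sin(360°/8) = 138.59 mm²); the cube at (3.5, 14) is absent (z outside [2.5, 8.5]); the cube at (12.5, 3) is not intersected at this z (z outside [2.5, 24]); the cube at (5, 4) is present — its section is the full 11.5×26 rectangle (area 299.00 mm²); Merging all regions: the regions partially overlap — summed areas 437.59 mm² minus the doubly-counted overlap 0.14 mm² gives 437.45 mm² — area = 437.45 mm²; the 29.5×28.5 cube at (-1.5, 14.5) contributes its full rectangle (area 840.75 mm²); Subtracting the remaining from the first: starting from that combined region (437.45 mm²), the 29.5×28.5 cube at (-1.5, 14.5) partially overlaps it — only the 178.25 mm² overlap (of its 840.75 mm²) is removed, clipping the outline — area = 259.20 mm². So its area = 259.20 mm². Layer 43 (z = 12.9): the cylinder is absent (z outside [0, 4.5]); the cube at (3.5, 14) is not intersected at this z (z outside [2.5, 8.5]); the 8×26 cube at (12.5, 3) contributes its full rectangle (area 208.00 mm²); the cube at (5, 4) is absent (z outside [0, 4]); Combining (union): only the 8×26 cube at (12.5, 3) is present, so the union is just that shape — area = 208.00 mm²; the cube at (-1.5, 14.5) does not reach this height (z outside [0, 11]); Taking the first minus the rest: none of the subtracted shapes is present at this height, so the result so far is unchanged — area = 208.00 mm². So its area = 208.00 mm². Layer 6 is larger (259.20 vs 208.00 mm²).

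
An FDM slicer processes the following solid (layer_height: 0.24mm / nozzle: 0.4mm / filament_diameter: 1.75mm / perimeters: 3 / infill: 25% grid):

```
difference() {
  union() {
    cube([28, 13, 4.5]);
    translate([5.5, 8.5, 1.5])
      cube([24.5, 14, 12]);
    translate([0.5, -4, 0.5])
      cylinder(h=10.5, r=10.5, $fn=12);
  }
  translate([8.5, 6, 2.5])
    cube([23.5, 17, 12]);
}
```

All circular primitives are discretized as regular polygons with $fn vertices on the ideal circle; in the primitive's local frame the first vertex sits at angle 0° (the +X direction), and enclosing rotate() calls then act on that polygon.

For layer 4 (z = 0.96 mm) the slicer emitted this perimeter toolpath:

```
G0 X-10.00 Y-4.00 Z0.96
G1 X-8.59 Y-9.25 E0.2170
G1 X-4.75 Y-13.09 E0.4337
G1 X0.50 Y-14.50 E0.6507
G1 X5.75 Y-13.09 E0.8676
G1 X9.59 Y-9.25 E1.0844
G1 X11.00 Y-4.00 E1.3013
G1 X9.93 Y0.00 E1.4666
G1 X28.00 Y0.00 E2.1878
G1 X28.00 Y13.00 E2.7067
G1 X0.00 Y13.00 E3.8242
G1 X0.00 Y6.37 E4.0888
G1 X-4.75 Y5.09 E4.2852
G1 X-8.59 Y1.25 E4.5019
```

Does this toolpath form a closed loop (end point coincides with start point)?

no

Start point (G0): (-10.00, -4.00). End point (last G1): the path does not return to the start — open.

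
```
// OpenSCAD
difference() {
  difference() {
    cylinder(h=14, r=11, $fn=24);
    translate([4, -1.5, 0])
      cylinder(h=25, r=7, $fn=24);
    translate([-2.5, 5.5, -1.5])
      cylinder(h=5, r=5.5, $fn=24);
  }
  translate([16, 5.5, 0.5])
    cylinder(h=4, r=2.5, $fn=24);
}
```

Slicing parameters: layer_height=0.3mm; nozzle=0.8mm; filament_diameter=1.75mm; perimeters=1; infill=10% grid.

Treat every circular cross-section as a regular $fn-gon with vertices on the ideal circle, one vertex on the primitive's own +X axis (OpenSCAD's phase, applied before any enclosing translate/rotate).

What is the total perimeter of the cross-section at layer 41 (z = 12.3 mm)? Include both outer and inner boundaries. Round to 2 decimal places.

At z = 12.3 mm: the r=11 cylinder gives a regular 24-gon of circumradius 11 (constant along its height) (perimeter = 2·24·11.000·sin(180°/24) = 68.92 mm); the r=7 cylinder at (4, -1.5) contributes a regular 24-gon of circumradius 7 (perimeter = 2·24·7.000·sin(180°/24) = 43.86 mm); the cylinder at (-2.5, 5.5) is absent (z outside [-1.5, 3.5]); After the difference (first − rest): starting from the r=11 cylinder, the r=7 cylinder at (4, -1.5) partially overlaps it — only the 150.88 mm² overlap (of its 152.19 mm²) is removed, clipping the outline — boundary = 99.53 mm; the cylinder at (16, 5.5) is not intersected at this z (z outside [0.5, 4.5]); Taking the first minus the rest: none of the subtracted shapes is present at this height, so that combined region is unchanged — boundary = 99.53 mm. Overall, the cross-section is a single solid region. Total boundary length (outer) = 99.53 mm.

99.53 mm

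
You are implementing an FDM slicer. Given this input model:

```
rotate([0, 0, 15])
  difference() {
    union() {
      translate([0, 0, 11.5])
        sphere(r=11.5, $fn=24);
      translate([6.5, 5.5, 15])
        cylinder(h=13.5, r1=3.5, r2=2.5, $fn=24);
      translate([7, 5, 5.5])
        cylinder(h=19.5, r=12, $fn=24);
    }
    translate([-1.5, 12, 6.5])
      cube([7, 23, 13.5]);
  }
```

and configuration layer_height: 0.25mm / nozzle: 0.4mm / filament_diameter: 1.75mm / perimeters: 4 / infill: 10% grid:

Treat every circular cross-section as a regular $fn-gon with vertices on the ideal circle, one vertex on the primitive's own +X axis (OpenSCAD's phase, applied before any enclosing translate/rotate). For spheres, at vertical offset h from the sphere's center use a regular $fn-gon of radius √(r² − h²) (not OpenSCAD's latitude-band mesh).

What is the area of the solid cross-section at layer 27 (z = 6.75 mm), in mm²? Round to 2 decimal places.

559.36 mm²

At z = 6.75 mm: the r=11.5 sphere slices to a regular 24-gon of circumradius 10.473 (√(r²−h²) with h=4.75 from center) (area = (24/2)·10.473²·sin(360°/24) = 340.67 mm²); the cone at (6.5, 5.5) is not intersected at this z (z outside [15, 28.5]); the r=12 cylinder at (7, 5) contributes a regular 24-gon of circumradius 12 (area = (24/2)·12.000²·sin(360°/24) = 447.24 mm²); Combining (union): the regions partially overlap — summed areas 787.91 mm² minus the doubly-counted overlap 203.37 mm² gives 584.53 mm² — area = 584.53 mm²; the cube at (-1.5, 12) is present — its section is the full 7×23 rectangle (area 161.00 mm²); Subtracting the remaining from the first: starting from that combined region (584.53 mm²), the 7×23 cube at (-1.5, 12) partially overlaps it — only the 25.18 mm² overlap (of its 161.00 mm²) is removed, clipping the outline — area = 559.36 mm²; (whole slice rotated 15° about Z — lengths, areas and connectivity unchanged). Overall, the cross-section is a single solid region. Net area = 559.36 mm².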